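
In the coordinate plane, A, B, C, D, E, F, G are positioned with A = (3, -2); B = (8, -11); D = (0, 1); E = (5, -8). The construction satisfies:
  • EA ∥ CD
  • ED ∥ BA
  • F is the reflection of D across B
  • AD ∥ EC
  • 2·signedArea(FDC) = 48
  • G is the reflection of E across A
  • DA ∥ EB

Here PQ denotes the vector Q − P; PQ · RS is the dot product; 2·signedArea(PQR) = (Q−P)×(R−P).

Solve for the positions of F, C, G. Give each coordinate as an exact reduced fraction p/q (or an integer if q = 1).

C = (2, -5)
F = (16, -23)
G = (1, 4)

1. F_x = 16  [F is the reflection of D across B]
2. F_y = -23  [F is the reflection of D across B]
   → F = (16, -23)
3. C_x = 2  [EA ∥ CD ∩ AD ∥ EC]
4. C_y = -5  [EA ∥ CD ∩ AD ∥ EC]
   → C = (2, -5)
5. G_x = 1  [G is the reflection of E across A]
6. G_y = 4  [G is the reflection of E across A]
   → G = (1, 4)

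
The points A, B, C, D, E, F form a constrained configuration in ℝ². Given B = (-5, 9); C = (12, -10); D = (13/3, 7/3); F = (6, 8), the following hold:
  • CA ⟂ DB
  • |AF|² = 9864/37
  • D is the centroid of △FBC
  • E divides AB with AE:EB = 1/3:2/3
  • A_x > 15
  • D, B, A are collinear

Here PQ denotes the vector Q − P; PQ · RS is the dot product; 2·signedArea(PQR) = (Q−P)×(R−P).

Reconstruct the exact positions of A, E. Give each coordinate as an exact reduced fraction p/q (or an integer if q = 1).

A = (564/37, -202/37)
E = (943/111, -71/111)

1. A_x = 564/37  [D, B, A are collinear ∩ CA ⟂ DB]
2. A_y = -202/37  [D, B, A are collinear ∩ CA ⟂ DB]
   → A = (564/37, -202/37)
3. E_x = 943/111  [E divides AB with AE:EB = 1/3:2/3]
4. E_y = -71/111  [E divides AB with AE:EB = 1/3:2/3]
   → E = (943/111, -71/111)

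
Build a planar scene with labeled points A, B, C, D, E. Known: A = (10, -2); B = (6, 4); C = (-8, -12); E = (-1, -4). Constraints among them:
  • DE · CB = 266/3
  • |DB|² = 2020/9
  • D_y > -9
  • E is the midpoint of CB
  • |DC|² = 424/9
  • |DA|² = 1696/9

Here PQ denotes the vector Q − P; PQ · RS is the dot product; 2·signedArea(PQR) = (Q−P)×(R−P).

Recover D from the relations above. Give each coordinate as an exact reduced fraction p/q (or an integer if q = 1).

1. D_x = -2  [line -14·x + -16·y + -500/3 = 0 ∩ |DA|² = 1696/9]
2. D_y = -26/3  [line -14·x + -16·y + -500/3 = 0 ∩ |DA|² = 1696/9]
   → D = (-2, -26/3)

D = (-2, -26/3)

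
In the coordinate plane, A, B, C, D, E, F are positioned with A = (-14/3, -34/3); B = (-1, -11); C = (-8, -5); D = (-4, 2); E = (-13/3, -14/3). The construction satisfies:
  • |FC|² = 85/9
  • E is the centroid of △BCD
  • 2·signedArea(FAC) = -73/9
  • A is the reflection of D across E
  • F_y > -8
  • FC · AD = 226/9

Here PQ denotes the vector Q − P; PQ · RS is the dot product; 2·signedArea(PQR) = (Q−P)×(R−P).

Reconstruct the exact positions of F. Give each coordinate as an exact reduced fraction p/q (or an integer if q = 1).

F = (-17/3, -7)

1. F_x = -17/3  [2·signedArea(FAC) = -73/9 ∩ FC · AD = 226/9]
2. F_y = -7  [2·signedArea(FAC) = -73/9 ∩ FC · AD = 226/9]
   → F = (-17/3, -7)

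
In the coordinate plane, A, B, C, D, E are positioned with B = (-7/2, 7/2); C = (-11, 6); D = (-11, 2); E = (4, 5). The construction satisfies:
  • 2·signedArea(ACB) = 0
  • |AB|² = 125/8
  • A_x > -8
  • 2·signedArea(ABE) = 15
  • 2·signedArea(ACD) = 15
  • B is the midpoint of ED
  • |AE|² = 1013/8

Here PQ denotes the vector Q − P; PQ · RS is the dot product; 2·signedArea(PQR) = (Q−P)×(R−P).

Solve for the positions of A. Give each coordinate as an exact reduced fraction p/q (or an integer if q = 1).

1. A_x = -29/4  [2·signedArea(ACB) = 0 ∩ 2·signedArea(ACD) = 15]
2. A_y = 19/4  [2·signedArea(ACB) = 0 ∩ 2·signedArea(ACD) = 15]
   → A = (-29/4, 19/4)

A = (-29/4, 19/4)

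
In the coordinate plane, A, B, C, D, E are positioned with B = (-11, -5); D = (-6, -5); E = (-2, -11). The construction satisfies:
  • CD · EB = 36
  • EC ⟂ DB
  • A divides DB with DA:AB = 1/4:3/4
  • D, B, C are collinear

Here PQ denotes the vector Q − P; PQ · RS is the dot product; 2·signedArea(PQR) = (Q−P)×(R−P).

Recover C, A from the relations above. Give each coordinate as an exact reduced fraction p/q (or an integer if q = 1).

1. C_x = -2  [D, B, C are collinear ∩ EC ⟂ DB]
2. C_y = -5  [D, B, C are collinear ∩ EC ⟂ DB]
   → C = (-2, -5)
3. A_x = -29/4  [A divides DB with DA:AB = 1/4:3/4]
4. A_y = -5  [A divides DB with DA:AB = 1/4:3/4]
   → A = (-29/4, -5)

A = (-29/4, -5)
C = (-2, -5)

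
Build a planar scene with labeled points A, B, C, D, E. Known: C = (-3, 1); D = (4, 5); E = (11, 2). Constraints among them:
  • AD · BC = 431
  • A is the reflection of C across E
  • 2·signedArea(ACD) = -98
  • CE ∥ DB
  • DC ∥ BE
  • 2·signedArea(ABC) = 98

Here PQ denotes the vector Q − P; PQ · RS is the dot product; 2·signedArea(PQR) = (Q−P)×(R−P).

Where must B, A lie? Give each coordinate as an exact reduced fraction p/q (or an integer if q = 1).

A = (25, 3)
B = (18, 6)

1. B_x = 18  [DC ∥ BE ∩ CE ∥ DB]
2. B_y = 6  [DC ∥ BE ∩ CE ∥ DB]
   → B = (18, 6)
3. A_x = 25  [A is the reflection of C across E]
4. A_y = 3  [A is the reflection of C across E]
   → A = (25, 3)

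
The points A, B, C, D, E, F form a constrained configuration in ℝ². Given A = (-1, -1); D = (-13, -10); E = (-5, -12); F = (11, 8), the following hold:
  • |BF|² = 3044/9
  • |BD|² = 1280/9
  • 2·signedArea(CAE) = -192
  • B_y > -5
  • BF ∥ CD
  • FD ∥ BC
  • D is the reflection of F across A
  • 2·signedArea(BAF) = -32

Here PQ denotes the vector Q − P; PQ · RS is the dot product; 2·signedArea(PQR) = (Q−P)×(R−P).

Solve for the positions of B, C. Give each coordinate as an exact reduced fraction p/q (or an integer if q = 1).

B = (-7/3, -14/3)
C = (-79/3, -68/3)

1. B_x = -7/3  [line -9·x + 12·y + 35 = 0 ∩ |BD|² = 1280/9]
2. B_y = -14/3  [line -9·x + 12·y + 35 = 0 ∩ |BD|² = 1280/9]
   → B = (-7/3, -14/3)
3. C_x = -79/3  [BF ∥ CD ∩ FD ∥ BC]
4. C_y = -68/3  [BF ∥ CD ∩ FD ∥ BC]
   → C = (-79/3, -68/3)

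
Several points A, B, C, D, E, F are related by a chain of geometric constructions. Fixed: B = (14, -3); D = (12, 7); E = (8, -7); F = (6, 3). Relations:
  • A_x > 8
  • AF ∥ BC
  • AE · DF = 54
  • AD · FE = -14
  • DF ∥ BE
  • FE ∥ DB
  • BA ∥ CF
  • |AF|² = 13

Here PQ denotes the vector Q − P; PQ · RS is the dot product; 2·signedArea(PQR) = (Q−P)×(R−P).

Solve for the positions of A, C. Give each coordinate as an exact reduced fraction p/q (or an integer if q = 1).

1. A_x = 9  [AE · DF = 54 ∩ AD · FE = -14]
2. A_y = 5  [AE · DF = 54 ∩ AD · FE = -14]
   → A = (9, 5)
3. C_x = 11  [BA ∥ CF ∩ AF ∥ BC]
4. C_y = -5  [BA ∥ CF ∩ AF ∥ BC]
   → C = (11, -5)

A = (9, 5)
C = (11, -5)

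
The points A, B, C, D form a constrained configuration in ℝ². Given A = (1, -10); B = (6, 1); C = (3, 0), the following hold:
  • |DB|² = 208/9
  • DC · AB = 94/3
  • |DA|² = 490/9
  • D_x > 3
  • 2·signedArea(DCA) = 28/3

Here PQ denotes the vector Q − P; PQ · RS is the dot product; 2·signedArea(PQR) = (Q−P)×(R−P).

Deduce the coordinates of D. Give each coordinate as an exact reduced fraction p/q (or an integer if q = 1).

1. D_x = 10/3  [DC · AB = 94/3 ∩ 2·signedArea(DCA) = 28/3]
2. D_y = -3  [DC · AB = 94/3 ∩ 2·signedArea(DCA) = 28/3]
   → D = (10/3, -3)

D = (10/3, -3)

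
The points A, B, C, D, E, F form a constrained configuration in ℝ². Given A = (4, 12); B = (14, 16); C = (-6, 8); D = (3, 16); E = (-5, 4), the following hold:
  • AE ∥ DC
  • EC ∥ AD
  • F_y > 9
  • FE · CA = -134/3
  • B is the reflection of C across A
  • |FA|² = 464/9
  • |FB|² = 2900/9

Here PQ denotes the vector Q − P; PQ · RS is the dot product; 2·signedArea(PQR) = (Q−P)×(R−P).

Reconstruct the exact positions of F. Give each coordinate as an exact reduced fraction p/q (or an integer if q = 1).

1. F_x = -8/3  [line -10·x + -4·y + 32/3 = 0 ∩ |FB|² = 2900/9]
2. F_y = 28/3  [line -10·x + -4·y + 32/3 = 0 ∩ |FB|² = 2900/9]
   → F = (-8/3, 28/3)

F = (-8/3, 28/3)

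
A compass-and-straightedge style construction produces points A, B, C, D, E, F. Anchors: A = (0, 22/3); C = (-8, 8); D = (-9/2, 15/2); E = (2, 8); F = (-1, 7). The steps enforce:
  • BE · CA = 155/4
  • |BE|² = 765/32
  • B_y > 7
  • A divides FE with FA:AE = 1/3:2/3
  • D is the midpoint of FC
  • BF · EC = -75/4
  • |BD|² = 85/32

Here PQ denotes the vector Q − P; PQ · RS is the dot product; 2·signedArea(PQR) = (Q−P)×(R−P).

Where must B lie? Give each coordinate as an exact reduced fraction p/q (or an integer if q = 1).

1. B_x = -23/8  [BE · CA = 155/4 ∩ BF · EC = -75/4]
2. B_y = 61/8  [BE · CA = 155/4 ∩ BF · EC = -75/4]
   → B = (-23/8, 61/8)

B = (-23/8, 61/8)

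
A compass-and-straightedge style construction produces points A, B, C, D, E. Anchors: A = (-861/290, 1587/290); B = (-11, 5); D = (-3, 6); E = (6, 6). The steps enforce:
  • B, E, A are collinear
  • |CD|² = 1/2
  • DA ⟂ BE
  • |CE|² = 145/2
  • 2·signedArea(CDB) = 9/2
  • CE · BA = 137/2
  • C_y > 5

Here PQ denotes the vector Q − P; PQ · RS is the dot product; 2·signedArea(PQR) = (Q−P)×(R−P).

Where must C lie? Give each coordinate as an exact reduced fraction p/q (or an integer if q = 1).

C = (-5/2, 11/2)

1. C_x = -5/2  [2·signedArea(CDB) = 9/2 ∩ CE · BA = 137/2]
2. C_y = 11/2  [2·signedArea(CDB) = 9/2 ∩ CE · BA = 137/2]
   → C = (-5/2, 11/2)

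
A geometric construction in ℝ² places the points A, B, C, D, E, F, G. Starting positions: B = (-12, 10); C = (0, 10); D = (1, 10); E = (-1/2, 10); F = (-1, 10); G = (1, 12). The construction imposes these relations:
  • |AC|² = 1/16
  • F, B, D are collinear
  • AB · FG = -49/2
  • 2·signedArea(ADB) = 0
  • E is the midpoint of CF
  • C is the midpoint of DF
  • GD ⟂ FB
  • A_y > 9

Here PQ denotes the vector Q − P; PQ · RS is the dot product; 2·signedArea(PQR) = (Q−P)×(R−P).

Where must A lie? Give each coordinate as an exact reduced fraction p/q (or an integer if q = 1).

1. A_x = 1/4  [2·signedArea(ADB) = 0 ∩ AB · FG = -49/2]
2. A_y = 10  [2·signedArea(ADB) = 0 ∩ AB · FG = -49/2]
   → A = (1/4, 10)

A = (1/4, 10)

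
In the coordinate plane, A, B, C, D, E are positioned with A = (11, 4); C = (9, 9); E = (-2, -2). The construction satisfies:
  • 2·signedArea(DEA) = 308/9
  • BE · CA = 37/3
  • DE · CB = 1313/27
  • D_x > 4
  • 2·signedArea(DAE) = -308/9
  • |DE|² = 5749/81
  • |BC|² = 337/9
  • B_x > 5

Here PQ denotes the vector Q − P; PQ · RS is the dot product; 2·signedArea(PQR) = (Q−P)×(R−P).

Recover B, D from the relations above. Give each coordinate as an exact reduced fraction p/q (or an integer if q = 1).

1. D_x = 13/3  [line 6·x + -13·y + 182/9 = 0 ∩ |DE|² = 5749/81]
2. D_y = 32/9  [line 6·x + -13·y + 182/9 = 0 ∩ |DE|² = 5749/81]
   → D = (13/3, 32/9)
3. B_x = 6  [BE · CA = 37/3 ∩ DE · CB = 1313/27]
4. B_y = 11/3  [BE · CA = 37/3 ∩ DE · CB = 1313/27]
   → B = (6, 11/3)

B = (6, 11/3)
D = (13/3, 32/9)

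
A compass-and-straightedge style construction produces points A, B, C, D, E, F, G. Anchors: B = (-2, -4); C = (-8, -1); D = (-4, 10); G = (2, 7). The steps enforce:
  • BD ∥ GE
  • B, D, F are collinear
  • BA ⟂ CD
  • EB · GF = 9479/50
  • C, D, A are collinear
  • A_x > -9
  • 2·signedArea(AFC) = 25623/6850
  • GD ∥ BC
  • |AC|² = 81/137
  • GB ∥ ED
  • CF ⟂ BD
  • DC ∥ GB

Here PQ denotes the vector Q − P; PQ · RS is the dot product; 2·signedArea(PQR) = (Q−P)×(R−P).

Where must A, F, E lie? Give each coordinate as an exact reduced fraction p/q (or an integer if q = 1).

1. A_x = -1132/137  [C, D, A are collinear ∩ BA ⟂ CD]
2. A_y = -236/137  [C, D, A are collinear ∩ BA ⟂ CD]
   → A = (-1132/137, -236/137)
3. F_x = -127/50  [B, D, F are collinear ∩ CF ⟂ BD]
4. F_y = -11/50  [B, D, F are collinear ∩ CF ⟂ BD]
   → F = (-127/50, -11/50)
5. E_x = 0  [GB ∥ ED ∩ BD ∥ GE]
6. E_y = 21  [GB ∥ ED ∩ BD ∥ GE]
   → E = (0, 21)

A = (-1132/137, -236/137)
E = (0, 21)
F = (-127/50, -11/50)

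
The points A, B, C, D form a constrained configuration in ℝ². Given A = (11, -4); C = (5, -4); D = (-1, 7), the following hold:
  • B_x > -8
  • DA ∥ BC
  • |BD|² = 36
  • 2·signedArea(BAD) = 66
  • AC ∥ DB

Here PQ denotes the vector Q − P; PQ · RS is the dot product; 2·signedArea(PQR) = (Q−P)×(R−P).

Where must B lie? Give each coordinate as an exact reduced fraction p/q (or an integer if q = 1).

1. B_x = -7  [DA ∥ BC ∩ AC ∥ DB]
2. B_y = 7  [DA ∥ BC ∩ AC ∥ DB]
   → B = (-7, 7)

B = (-7, 7)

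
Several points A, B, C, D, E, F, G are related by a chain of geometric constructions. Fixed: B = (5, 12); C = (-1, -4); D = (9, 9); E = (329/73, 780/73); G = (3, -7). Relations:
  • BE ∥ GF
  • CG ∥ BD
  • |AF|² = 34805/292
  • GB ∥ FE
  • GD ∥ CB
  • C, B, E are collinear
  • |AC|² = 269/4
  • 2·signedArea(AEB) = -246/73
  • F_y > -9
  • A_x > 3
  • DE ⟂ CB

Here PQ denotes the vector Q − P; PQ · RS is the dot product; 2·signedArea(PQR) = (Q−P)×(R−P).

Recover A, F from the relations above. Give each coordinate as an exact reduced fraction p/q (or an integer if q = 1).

1. A_x = 4  [line -96/73·x + 36/73·y + 294/73 = 0 ∩ |AC|² = 269/4]
2. A_y = 5/2  [line -96/73·x + 36/73·y + 294/73 = 0 ∩ |AC|² = 269/4]
   → A = (4, 5/2)
3. F_x = 183/73  [GB ∥ FE ∩ BE ∥ GF]
4. F_y = -607/73  [GB ∥ FE ∩ BE ∥ GF]
   → F = (183/73, -607/73)

A = (4, 5/2)
F = (183/73, -607/73)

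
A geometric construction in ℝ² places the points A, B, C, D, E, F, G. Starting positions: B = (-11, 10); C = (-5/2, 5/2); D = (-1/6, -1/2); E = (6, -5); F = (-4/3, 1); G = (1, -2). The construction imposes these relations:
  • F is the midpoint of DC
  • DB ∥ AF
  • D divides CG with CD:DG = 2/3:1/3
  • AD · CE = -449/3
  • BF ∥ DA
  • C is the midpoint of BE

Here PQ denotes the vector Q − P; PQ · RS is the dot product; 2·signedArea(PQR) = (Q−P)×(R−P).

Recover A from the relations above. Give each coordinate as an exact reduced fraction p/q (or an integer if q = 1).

1. A_x = 19/2  [DB ∥ AF ∩ BF ∥ DA]
2. A_y = -19/2  [DB ∥ AF ∩ BF ∥ DA]
   → A = (19/2, -19/2)

A = (19/2, -19/2)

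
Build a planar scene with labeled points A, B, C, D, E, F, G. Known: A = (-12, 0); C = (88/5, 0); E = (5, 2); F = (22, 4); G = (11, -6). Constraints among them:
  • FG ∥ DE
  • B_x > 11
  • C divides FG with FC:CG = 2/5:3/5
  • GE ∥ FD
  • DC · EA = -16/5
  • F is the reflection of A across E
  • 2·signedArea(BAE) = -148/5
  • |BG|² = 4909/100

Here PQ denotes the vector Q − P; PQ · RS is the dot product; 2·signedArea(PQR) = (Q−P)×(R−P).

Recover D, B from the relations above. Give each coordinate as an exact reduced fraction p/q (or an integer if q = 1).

1. D_x = 16  [FG ∥ DE ∩ GE ∥ FD]
2. D_y = 12  [FG ∥ DE ∩ GE ∥ FD]
   → D = (16, 12)
3. B_x = 113/10  [line -2·x + 17·y + 28/5 = 0 ∩ |BG|² = 4909/100]
4. B_y = 1  [line -2·x + 17·y + 28/5 = 0 ∩ |BG|² = 4909/100]
   → B = (113/10, 1)

B = (113/10, 1)
D = (16, 12)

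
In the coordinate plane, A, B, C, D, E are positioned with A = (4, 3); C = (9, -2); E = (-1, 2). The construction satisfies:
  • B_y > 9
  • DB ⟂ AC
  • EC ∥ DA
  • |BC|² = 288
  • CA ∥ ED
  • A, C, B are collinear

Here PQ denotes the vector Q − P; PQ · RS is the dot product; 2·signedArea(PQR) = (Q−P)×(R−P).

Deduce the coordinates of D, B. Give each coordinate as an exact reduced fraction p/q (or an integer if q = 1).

B = (-3, 10)
D = (-6, 7)

1. D_x = -6  [EC ∥ DA ∩ CA ∥ ED]
2. D_y = 7  [EC ∥ DA ∩ CA ∥ ED]
   → D = (-6, 7)
3. B_x = -3  [A, C, B are collinear ∩ DB ⟂ AC]
4. B_y = 10  [A, C, B are collinear ∩ DB ⟂ AC]
   → B = (-3, 10)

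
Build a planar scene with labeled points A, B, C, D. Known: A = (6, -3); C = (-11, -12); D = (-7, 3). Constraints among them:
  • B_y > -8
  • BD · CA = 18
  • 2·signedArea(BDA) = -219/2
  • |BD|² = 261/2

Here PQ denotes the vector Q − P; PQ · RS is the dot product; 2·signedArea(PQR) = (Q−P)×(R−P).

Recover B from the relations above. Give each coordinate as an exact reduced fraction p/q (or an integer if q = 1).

B = (-5/2, -15/2)

1. B_x = -5/2  [BD · CA = 18 ∩ 2·signedArea(BDA) = -219/2]
2. B_y = -15/2  [BD · CA = 18 ∩ 2·signedArea(BDA) = -219/2]
   → B = (-5/2, -15/2)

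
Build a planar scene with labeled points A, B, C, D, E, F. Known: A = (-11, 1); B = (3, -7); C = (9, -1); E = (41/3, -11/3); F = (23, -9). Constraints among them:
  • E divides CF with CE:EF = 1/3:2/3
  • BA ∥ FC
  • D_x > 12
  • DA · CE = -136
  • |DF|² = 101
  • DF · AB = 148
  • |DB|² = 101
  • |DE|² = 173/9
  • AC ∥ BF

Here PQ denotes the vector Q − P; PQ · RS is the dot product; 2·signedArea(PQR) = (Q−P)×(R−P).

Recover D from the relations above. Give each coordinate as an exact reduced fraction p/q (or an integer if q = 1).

D = (13, -8)

1. D_x = 13  [line -14/3·x + 8/3·y + 82 = 0 ∩ |DB|² = 101]
2. D_y = -8  [line -14/3·x + 8/3·y + 82 = 0 ∩ |DB|² = 101]
   → D = (13, -8)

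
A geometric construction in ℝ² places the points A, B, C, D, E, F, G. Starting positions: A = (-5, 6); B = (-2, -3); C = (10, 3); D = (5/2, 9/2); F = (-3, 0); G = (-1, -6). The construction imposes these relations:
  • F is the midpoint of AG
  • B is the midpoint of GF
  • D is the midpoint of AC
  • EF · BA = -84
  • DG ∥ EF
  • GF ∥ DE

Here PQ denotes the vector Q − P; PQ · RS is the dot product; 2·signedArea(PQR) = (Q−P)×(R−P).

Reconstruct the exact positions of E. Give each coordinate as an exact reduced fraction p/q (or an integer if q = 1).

E = (1/2, 21/2)

1. E_x = 1/2  [DG ∥ EF ∩ GF ∥ DE]
2. E_y = 21/2  [DG ∥ EF ∩ GF ∥ DE]
   → E = (1/2, 21/2)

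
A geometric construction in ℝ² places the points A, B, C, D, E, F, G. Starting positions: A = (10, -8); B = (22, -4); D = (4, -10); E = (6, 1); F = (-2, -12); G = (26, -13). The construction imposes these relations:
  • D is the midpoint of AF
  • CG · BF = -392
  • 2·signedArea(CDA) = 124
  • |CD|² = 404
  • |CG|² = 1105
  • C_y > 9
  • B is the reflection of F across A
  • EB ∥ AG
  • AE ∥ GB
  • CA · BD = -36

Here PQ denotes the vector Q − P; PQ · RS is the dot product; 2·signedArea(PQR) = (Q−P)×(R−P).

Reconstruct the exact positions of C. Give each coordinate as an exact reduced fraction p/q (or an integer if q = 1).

1. C_x = 2  [CG · BF = -392 ∩ 2·signedArea(CDA) = 124]
2. C_y = 10  [CG · BF = -392 ∩ 2·signedArea(CDA) = 124]
   → C = (2, 10)

C = (2, 10)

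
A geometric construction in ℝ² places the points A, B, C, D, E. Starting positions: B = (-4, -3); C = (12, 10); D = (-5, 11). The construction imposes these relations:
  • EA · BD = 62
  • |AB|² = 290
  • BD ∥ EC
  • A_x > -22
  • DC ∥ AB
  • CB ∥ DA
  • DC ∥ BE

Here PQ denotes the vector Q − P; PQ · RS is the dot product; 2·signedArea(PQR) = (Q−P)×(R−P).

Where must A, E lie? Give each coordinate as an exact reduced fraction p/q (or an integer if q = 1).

A = (-21, -2)
E = (13, -4)

1. A_x = -21  [DC ∥ AB ∩ CB ∥ DA]
2. A_y = -2  [DC ∥ AB ∩ CB ∥ DA]
   → A = (-21, -2)
3. E_x = 13  [BD ∥ EC ∩ DC ∥ BE]
4. E_y = -4  [BD ∥ EC ∩ DC ∥ BE]
   → E = (13, -4)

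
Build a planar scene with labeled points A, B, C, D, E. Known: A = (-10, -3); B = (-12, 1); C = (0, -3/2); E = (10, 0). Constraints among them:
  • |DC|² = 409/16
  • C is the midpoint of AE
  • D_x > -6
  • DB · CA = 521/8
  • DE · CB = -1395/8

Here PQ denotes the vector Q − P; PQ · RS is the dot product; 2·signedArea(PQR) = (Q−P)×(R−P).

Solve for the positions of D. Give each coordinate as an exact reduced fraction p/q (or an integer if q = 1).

1. D_x = -5  [DE · CB = -1395/8 ∩ DB · CA = 521/8]
2. D_y = -9/4  [DE · CB = -1395/8 ∩ DB · CA = 521/8]
   → D = (-5, -9/4)

D = (-5, -9/4)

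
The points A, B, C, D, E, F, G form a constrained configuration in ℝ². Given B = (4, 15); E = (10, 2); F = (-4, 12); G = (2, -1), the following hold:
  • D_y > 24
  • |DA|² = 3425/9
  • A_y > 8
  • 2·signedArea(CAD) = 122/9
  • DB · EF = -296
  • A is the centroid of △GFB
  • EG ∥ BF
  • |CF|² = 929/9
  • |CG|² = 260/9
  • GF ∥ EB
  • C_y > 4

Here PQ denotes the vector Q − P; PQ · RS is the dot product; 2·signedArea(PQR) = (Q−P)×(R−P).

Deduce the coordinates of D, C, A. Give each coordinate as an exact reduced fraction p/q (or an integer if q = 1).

A = (2/3, 26/3)
C = (8/3, 13/3)
D = (-10, 25)

1. A_x = 2/3  [A is the centroid of △GFB]
2. A_y = 26/3  [A is the centroid of △GFB]
   → A = (2/3, 26/3)
3. D_x = -10  [line 14·x + -10·y + 390 = 0 ∩ |DA|² = 3425/9]
4. D_y = 25  [line 14·x + -10·y + 390 = 0 ∩ |DA|² = 3425/9]
   → D = (-10, 25)
5. C_x = 8/3  [line -49/3·x + -32/3·y + 808/9 = 0 ∩ |CG|² = 260/9]
6. C_y = 13/3  [line -49/3·x + -32/3·y + 808/9 = 0 ∩ |CG|² = 260/9]
   → C = (8/3, 13/3)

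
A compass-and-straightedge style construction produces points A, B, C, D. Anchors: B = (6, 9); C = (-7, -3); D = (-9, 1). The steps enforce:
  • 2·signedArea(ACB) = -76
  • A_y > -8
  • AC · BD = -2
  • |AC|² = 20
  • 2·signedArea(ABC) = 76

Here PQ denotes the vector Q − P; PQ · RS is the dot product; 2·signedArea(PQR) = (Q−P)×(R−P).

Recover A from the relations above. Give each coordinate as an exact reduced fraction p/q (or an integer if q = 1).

A = (-5, -7)

1. A_x = -5  [2·signedArea(ACB) = -76 ∩ AC · BD = -2]
2. A_y = -7  [2·signedArea(ACB) = -76 ∩ AC · BD = -2]
   → A = (-5, -7)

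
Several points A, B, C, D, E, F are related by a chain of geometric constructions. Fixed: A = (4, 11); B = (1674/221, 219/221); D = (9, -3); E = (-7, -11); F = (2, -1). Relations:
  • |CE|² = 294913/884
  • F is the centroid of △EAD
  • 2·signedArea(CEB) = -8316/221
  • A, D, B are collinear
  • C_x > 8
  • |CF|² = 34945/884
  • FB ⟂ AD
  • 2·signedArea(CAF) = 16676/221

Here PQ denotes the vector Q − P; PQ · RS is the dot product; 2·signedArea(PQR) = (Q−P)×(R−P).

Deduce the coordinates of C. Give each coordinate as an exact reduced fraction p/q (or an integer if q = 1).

C = (3663/442, -222/221)

1. C_x = 3663/442  [2·signedArea(CEB) = -8316/221 ∩ 2·signedArea(CAF) = 16676/221]
2. C_y = -222/221  [2·signedArea(CEB) = -8316/221 ∩ 2·signedArea(CAF) = 16676/221]
   → C = (3663/442, -222/221)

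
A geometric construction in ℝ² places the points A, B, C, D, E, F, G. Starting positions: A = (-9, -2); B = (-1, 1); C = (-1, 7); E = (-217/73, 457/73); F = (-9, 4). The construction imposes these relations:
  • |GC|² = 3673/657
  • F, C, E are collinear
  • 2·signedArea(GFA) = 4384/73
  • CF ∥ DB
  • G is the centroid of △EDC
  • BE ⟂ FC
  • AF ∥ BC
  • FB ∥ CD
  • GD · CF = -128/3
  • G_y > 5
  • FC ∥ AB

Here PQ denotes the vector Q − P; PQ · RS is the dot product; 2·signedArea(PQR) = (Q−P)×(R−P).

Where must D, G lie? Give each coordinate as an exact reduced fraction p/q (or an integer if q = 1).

D = (7, 4)
G = (221/219, 420/73)

1. D_x = 7  [CF ∥ DB ∩ FB ∥ CD]
2. D_y = 4  [CF ∥ DB ∩ FB ∥ CD]
   → D = (7, 4)
3. G_x = 221/219  [G is the centroid of △EDC]
4. G_y = 420/73  [G is the centroid of △EDC]
   → G = (221/219, 420/73)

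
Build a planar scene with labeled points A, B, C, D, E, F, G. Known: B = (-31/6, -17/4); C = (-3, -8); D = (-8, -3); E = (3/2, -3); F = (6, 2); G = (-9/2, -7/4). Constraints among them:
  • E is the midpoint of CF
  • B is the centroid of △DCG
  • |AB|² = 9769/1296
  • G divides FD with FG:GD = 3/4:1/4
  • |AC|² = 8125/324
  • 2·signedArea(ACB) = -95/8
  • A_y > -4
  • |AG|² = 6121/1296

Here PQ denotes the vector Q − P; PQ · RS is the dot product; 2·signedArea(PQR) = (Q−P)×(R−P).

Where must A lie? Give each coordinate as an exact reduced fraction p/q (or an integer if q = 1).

A = (-49/18, -3)

1. A_x = -49/18  [line -15/4·x + -13/6·y + -401/24 = 0 ∩ |AC|² = 8125/324]
2. A_y = -3  [line -15/4·x + -13/6·y + -401/24 = 0 ∩ |AC|² = 8125/324]
   → A = (-49/18, -3)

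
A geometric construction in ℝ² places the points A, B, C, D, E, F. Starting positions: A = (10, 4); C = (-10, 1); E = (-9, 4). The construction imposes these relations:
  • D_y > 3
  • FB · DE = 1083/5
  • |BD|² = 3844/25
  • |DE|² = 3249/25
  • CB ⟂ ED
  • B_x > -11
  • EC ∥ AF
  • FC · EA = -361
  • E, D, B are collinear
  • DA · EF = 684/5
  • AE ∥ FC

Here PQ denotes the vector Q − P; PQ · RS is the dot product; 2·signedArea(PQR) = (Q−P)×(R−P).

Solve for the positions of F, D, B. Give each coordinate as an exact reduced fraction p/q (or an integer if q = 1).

B = (-10, 4)
D = (12/5, 4)
F = (9, 1)

1. F_x = 9  [AE ∥ FC ∩ EC ∥ AF]
2. F_y = 1  [AE ∥ FC ∩ EC ∥ AF]
   → F = (9, 1)
3. D_x = 12/5  [line -18·x + 3·y + 156/5 = 0 ∩ |DE|² = 3249/25]
4. D_y = 4  [line -18·x + 3·y + 156/5 = 0 ∩ |DE|² = 3249/25]
   → D = (12/5, 4)
5. B_x = -10  [E, D, B are collinear ∩ CB ⟂ ED]
6. B_y = 4  [E, D, B are collinear ∩ CB ⟂ ED]
   → B = (-10, 4)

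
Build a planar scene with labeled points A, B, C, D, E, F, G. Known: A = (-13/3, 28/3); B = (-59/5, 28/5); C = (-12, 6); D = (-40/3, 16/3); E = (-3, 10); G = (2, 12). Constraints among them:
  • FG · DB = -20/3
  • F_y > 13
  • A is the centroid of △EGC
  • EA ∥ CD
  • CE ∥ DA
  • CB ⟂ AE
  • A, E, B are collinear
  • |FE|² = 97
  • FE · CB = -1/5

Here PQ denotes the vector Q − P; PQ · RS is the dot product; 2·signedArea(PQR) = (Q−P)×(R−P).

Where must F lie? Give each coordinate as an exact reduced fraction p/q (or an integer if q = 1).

F = (6, 14)

1. F_x = 6  [FG · DB = -20/3 ∩ FE · CB = -1/5]
2. F_y = 14  [FG · DB = -20/3 ∩ FE · CB = -1/5]
   → F = (6, 14)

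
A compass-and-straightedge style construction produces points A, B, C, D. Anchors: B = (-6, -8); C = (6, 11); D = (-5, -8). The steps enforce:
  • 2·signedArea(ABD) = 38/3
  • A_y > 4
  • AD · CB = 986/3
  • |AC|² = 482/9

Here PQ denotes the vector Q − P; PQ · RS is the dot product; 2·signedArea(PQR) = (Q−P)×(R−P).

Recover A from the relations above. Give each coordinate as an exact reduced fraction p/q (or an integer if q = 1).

A = (7/3, 14/3)

1. A_x = 7/3  [2·signedArea(ABD) = 38/3 ∩ AD · CB = 986/3]
2. A_y = 14/3  [2·signedArea(ABD) = 38/3 ∩ AD · CB = 986/3]
   → A = (7/3, 14/3)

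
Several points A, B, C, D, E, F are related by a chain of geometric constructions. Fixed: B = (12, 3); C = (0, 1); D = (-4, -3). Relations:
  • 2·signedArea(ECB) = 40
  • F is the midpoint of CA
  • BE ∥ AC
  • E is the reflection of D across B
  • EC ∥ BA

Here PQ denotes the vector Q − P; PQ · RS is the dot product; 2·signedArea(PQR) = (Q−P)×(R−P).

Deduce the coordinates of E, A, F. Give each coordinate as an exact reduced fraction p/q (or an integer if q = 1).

A = (-16, -5)
E = (28, 9)
F = (-8, -2)

1. E_x = 28  [E is the reflection of D across B]
2. E_y = 9  [E is the reflection of D across B]
   → E = (28, 9)
3. A_x = -16  [BE ∥ AC ∩ EC ∥ BA]
4. A_y = -5  [BE ∥ AC ∩ EC ∥ BA]
   → A = (-16, -5)
5. F_x = -8  [F is the midpoint of CA]
6. F_y = -2  [F is the midpoint of CA]
   → F = (-8, -2)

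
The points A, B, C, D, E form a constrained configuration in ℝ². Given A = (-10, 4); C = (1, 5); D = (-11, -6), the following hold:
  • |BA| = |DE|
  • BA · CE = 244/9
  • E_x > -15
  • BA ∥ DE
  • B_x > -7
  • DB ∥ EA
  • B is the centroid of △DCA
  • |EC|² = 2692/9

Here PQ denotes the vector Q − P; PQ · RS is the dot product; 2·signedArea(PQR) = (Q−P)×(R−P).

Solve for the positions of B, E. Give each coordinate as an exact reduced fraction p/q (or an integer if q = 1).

B = (-20/3, 1)
E = (-43/3, -3)

1. B_x = -20/3  [B is the centroid of △DCA]
2. B_y = 1  [B is the centroid of △DCA]
   → B = (-20/3, 1)
3. E_x = -43/3  [DB ∥ EA ∩ BA ∥ DE]
4. E_y = -3  [DB ∥ EA ∩ BA ∥ DE]
   → E = (-43/3, -3)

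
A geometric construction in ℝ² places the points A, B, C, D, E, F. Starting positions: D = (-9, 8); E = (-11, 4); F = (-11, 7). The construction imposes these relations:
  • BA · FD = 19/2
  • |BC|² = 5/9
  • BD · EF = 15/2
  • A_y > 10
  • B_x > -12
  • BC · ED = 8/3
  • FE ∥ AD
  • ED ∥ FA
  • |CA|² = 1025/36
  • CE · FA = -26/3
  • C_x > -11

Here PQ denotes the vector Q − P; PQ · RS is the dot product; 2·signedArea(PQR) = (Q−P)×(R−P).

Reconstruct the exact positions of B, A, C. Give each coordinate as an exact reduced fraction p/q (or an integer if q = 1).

A = (-9, 11)
B = (-11, 11/2)
C = (-31/3, 35/6)

1. B_y = 11/2  [BD · EF = 15/2]
2. A_x = -9  [FE ∥ AD ∩ ED ∥ FA]
3. A_y = 11  [FE ∥ AD ∩ ED ∥ FA]
   → A = (-9, 11)
4. C_x = -31/3  [line -2·x + -4·y + 8/3 = 0 ∩ |CA|² = 1025/36]
5. C_y = 35/6  [line -2·x + -4·y + 8/3 = 0 ∩ |CA|² = 1025/36]
   → C = (-31/3, 35/6)
6. B_x = -11  [BC · ED = 8/3 ∩ BD · EF = 15/2]
   → B = (-11, 11/2)
7. B_y = 11/2  [BC · ED = 8/3 ∩ BD · EF = 15/2]
   → B = (-11, 11/2)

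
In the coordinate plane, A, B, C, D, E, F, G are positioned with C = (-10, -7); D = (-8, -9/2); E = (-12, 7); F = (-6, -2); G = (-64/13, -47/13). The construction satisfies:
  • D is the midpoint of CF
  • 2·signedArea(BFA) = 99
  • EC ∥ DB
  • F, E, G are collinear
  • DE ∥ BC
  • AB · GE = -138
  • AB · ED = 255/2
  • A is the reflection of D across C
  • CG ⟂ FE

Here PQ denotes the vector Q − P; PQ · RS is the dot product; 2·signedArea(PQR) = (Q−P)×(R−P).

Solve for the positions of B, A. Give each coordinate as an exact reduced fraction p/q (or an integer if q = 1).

A = (-12, -19/2)
B = (-6, -37/2)

1. B_x = -6  [DE ∥ BC ∩ EC ∥ DB]
2. B_y = -37/2  [DE ∥ BC ∩ EC ∥ DB]
   → B = (-6, -37/2)
3. A_x = -12  [A is the reflection of D across C]
4. A_y = -19/2  [A is the reflection of D across C]
   → A = (-12, -19/2)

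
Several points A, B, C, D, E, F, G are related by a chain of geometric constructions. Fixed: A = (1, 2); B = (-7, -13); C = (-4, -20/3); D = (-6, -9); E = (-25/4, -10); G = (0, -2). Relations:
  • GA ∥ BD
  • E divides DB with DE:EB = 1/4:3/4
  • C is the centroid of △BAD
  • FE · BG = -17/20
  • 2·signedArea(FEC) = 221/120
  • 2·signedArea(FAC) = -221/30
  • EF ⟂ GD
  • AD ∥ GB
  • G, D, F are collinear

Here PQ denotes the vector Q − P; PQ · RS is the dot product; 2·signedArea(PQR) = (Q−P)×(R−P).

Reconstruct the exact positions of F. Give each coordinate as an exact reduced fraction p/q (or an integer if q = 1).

F = (-33/5, -97/10)

1. F_x = -33/5  [G, D, F are collinear ∩ EF ⟂ GD]
2. F_y = -97/10  [G, D, F are collinear ∩ EF ⟂ GD]
   → F = (-33/5, -97/10)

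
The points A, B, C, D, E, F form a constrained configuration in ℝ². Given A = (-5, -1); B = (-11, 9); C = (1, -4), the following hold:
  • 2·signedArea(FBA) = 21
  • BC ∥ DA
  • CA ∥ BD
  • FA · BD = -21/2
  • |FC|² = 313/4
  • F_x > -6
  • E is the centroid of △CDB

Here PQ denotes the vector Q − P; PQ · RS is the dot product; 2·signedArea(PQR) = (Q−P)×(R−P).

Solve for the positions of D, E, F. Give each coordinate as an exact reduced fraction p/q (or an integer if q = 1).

D = (-17, 12)
E = (-9, 17/3)
F = (-5, 5/2)

1. D_x = -17  [BC ∥ DA ∩ CA ∥ BD]
2. D_y = 12  [BC ∥ DA ∩ CA ∥ BD]
   → D = (-17, 12)
3. E_x = -9  [E is the centroid of △CDB]
4. E_y = 17/3  [E is the centroid of △CDB]
   → E = (-9, 17/3)
5. F_x = -5  [2·signedArea(FBA) = 21 ∩ FA · BD = -21/2]
6. F_y = 5/2  [2·signedArea(FBA) = 21 ∩ FA · BD = -21/2]
   → F = (-5, 5/2)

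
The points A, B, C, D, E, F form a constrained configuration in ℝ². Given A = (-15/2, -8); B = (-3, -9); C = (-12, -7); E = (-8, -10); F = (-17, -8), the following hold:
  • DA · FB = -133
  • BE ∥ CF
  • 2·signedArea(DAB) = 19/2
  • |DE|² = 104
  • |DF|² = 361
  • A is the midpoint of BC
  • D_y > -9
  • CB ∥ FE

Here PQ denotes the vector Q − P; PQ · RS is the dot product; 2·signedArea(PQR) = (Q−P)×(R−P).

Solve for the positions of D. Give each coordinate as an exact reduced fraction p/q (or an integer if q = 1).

1. D_x = 2  [2·signedArea(DAB) = 19/2 ∩ DA · FB = -133]
2. D_y = -8  [2·signedArea(DAB) = 19/2 ∩ DA · FB = -133]
   → D = (2, -8)

D = (2, -8)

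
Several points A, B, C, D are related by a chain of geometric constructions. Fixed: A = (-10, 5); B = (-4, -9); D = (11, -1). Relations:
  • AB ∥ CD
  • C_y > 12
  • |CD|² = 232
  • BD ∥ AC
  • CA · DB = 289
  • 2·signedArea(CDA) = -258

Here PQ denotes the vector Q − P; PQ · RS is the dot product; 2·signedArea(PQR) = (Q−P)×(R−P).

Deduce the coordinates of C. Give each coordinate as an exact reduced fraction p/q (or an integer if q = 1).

C = (5, 13)

1. C_x = 5  [AB ∥ CD ∩ BD ∥ AC]
2. C_y = 13  [AB ∥ CD ∩ BD ∥ AC]
   → C = (5, 13)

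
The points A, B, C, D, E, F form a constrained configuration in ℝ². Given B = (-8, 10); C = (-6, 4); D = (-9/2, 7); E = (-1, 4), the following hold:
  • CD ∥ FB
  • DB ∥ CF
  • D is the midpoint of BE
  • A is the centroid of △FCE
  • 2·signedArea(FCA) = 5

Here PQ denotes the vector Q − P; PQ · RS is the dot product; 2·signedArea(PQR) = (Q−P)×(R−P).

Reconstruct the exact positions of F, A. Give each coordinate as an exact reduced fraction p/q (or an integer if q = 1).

1. F_x = -19/2  [CD ∥ FB ∩ DB ∥ CF]
2. F_y = 7  [CD ∥ FB ∩ DB ∥ CF]
   → F = (-19/2, 7)
3. A_x = -11/2  [A is the centroid of △FCE]
4. A_y = 5  [A is the centroid of △FCE]
   → A = (-11/2, 5)

A = (-11/2, 5)
F = (-19/2, 7)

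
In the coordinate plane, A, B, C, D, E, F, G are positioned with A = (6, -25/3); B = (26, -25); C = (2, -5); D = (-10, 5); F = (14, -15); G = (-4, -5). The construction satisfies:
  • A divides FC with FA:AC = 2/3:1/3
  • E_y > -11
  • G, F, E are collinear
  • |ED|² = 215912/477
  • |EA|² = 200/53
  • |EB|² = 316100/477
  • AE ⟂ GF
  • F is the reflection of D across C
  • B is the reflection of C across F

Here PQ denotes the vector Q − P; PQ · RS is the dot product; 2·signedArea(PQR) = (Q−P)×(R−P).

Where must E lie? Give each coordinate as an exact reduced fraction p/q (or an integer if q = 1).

1. E_x = 268/53  [G, F, E are collinear ∩ AE ⟂ GF]
2. E_y = -1595/159  [G, F, E are collinear ∩ AE ⟂ GF]
   → E = (268/53, -1595/159)

E = (268/53, -1595/159)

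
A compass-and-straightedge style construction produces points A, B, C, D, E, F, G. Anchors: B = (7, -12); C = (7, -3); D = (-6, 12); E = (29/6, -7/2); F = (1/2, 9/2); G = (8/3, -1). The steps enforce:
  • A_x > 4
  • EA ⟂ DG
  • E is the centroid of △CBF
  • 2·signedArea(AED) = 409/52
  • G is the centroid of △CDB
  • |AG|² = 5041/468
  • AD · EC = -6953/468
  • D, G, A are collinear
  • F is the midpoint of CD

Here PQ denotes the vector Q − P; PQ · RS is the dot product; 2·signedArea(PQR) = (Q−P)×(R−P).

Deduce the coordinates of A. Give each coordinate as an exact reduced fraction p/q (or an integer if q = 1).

A = (175/39, -97/26)

1. A_x = 175/39  [D, G, A are collinear ∩ EA ⟂ DG]
2. A_y = -97/26  [D, G, A are collinear ∩ EA ⟂ DG]
   → A = (175/39, -97/26)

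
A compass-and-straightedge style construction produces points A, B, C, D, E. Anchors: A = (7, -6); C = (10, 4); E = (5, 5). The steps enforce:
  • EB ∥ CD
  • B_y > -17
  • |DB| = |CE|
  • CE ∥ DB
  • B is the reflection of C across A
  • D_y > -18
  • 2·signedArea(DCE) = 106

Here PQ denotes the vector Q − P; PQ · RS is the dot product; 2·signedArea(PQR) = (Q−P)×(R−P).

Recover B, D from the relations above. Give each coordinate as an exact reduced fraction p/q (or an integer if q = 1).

1. B_x = 4  [B is the reflection of C across A]
2. B_y = -16  [B is the reflection of C across A]
   → B = (4, -16)
3. D_x = 9  [CE ∥ DB ∩ EB ∥ CD]
4. D_y = -17  [CE ∥ DB ∩ EB ∥ CD]
   → D = (9, -17)

B = (4, -16)
D = (9, -17)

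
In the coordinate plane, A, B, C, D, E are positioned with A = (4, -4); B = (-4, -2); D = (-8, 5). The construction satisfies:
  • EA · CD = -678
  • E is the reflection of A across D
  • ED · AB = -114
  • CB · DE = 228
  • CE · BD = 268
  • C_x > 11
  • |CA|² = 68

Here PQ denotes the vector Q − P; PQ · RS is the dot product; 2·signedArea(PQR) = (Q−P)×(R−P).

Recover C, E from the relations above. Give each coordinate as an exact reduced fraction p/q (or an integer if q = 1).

1. E_x = -20  [E is the reflection of A across D]
2. E_y = 14  [E is the reflection of A across D]
   → E = (-20, 14)
3. C_x = 12  [CE · BD = 268 ∩ CB · DE = 228]
4. C_y = -6  [CE · BD = 268 ∩ CB · DE = 228]
   → C = (12, -6)

C = (12, -6)
E = (-20, 14)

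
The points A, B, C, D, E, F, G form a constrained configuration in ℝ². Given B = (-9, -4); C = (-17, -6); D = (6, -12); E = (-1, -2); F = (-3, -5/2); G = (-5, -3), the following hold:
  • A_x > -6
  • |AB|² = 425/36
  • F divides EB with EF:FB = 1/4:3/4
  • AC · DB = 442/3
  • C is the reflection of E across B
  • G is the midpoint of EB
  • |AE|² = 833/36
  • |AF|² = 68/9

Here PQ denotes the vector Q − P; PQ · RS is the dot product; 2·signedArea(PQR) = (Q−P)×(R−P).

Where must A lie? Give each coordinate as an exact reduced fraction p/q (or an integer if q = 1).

A = (-17/3, -19/6)

1. A_x = -17/3  [line 15·x + -8·y + 179/3 = 0 ∩ |AB|² = 425/36]
2. A_y = -19/6  [line 15·x + -8·y + 179/3 = 0 ∩ |AB|² = 425/36]
   → A = (-17/3, -19/6)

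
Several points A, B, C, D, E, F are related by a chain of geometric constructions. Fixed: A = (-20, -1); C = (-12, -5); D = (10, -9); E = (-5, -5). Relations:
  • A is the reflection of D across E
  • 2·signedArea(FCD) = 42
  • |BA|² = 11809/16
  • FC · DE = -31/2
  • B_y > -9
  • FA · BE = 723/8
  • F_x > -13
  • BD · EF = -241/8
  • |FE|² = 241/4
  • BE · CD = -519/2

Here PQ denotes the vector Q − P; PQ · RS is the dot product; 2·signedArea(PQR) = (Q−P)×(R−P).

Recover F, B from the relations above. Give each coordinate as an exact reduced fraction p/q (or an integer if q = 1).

1. F_x = -25/2  [FC · DE = -31/2 ∩ 2·signedArea(FCD) = 42]
2. F_y = -3  [FC · DE = -31/2 ∩ 2·signedArea(FCD) = 42]
   → F = (-25/2, -3)
3. B_x = 25/4  [BD · EF = -241/8 ∩ BE · CD = -519/2]
4. B_y = -8  [BD · EF = -241/8 ∩ BE · CD = -519/2]
   → B = (25/4, -8)

B = (25/4, -8)
F = (-25/2, -3)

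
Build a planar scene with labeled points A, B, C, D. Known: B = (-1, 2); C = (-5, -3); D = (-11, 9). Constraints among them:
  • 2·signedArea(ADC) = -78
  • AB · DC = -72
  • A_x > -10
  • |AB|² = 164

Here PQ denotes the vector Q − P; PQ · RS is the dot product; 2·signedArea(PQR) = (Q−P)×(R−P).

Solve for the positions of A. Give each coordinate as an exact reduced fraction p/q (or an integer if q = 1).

A = (-9, -8)

1. A_x = -9  [2·signedArea(ADC) = -78 ∩ AB · DC = -72]
2. A_y = -8  [2·signedArea(ADC) = -78 ∩ AB · DC = -72]
   → A = (-9, -8)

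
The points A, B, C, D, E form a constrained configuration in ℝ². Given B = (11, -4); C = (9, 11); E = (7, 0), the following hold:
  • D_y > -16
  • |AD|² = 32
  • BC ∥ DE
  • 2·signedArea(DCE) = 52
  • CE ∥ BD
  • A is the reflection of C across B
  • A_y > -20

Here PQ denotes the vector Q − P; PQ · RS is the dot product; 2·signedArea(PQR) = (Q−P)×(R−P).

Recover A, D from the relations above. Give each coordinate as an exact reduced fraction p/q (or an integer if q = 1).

A = (13, -19)
D = (9, -15)

1. A_x = 13  [A is the reflection of C across B]
2. A_y = -19  [A is the reflection of C across B]
   → A = (13, -19)
3. D_x = 9  [BC ∥ DE ∩ CE ∥ BD]
4. D_y = -15  [BC ∥ DE ∩ CE ∥ BD]
   → D = (9, -15)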